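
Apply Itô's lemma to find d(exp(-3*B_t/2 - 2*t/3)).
d(exp(-3*B_t/2 - 2*t/3)) = (11*exp(-3*B_t/2 - 2*t/3)/24) dt + (-3*exp(-3*B_t/2 - 2*t/3)/2) dB_t

Itô's formula for f(t, x): d f(t, B_t) = (f_t + (1/2) f_xx) dt + f_x dB_t. Compute partials of f(t, x) = exp(-2*t/3 - 3*x/2):
  f_t(t,x)  = -2*exp(-2*t/3 - 3*x/2)/3
  f_x(t,x)  = -3*exp(-2*t/3 - 3*x/2)/2
  f_xx(t,x) = 9*exp(-2*t/3 - 3*x/2)/4
Assemble drift = f_t + (1/2) f_xx = 11*exp(-2*t/3 - 3*x/2)/24 and diffusion = f_x = -3*exp(-2*t/3 - 3*x/2)/2. Substituting x = B_t:
  d(exp(-3*B_t/2 - 2*t/3)) = (11*exp(-3*B_t/2 - 2*t/3)/24) dt + (-3*exp(-3*B_t/2 - 2*t/3)/2) dB_t.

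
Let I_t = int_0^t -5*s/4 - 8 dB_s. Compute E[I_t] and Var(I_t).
E[I_t] = 0; Var(I_t) = t*(25*t^2 + 480*t + 3072)/48

The Itô integral of a deterministic integrand f(s) has mean 0 because each increment f(s) * (B_{s+ds} - B_s) has mean 0. By the Itô isometry:
  Var( int_0^t f(s) dB_s ) = E[ (int_0^t f(s) dB_s)^2 ] = int_0^t f(s)^2 ds.
Here f(s) = -5*s/4 - 8, so f(s)^2 = (5*s + 32)^2/16. Integrate:
  int_0^t ((5*s + 32)^2/16) ds = t*(25*t^2 + 480*t + 3072)/48.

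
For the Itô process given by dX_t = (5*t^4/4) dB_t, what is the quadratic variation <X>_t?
<X>_t = 25*t^9/144

For an Itô process dX_t = a(t) dt + b(t) dB_t, the quadratic variation is <X>_t = int_0^t b(s)^2 ds (the drift term does not contribute). Here b(s) = 5*s^4/4, so
  b(s)^2 = 25*s^8/16.
Integrating from 0 to t:
  <X>_t = int_0^t (25*s^8/16) ds = 25*t^9/144.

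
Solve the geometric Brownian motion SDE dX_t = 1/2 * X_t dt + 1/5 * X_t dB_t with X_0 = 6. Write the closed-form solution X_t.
X_t = 6 * exp((12/25) * t + (1/5) * B_t)

For GBM dX = mu X dt + sigma X dB with X_0 = x_0, apply Itô to Y = log X: dY = (mu - sigma^2/2) dt + sigma dB, so Y_t = log(x_0) + (mu - sigma^2/2) t + sigma B_t and hence X_t = x_0 * exp((mu - sigma^2/2) t + sigma B_t).
With mu = 1/2, sigma = 1/5, x_0 = 6, this gives:
  X_t = 6 * exp((12/25) * t + (1/5) * B_t).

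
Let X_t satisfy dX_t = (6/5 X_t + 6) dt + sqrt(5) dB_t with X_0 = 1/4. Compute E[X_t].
E[X_t] = 21*exp(6*t/5)/4 - 5

Taking expectations and using E[dB_t] = 0, the mean m(t) = E[X_t] satisfies the ODE m'(t) = a m(t) + b with m(0) = x_0. With a = 6/5, b = 6, x_0 = 1/4, the solution is
  m(t) = x_0 * exp(a t) + (b/a) * (exp(a t) - 1)
       = (1/4) * exp((6/5) t) + (6/(6/5)) * (exp((6/5) t) - 1)
       = 21*exp(6*t/5)/4 - 5.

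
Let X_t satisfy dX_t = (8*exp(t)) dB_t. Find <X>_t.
<X>_t = 32*exp(2*t) - 32

For an Itô process dX_t = a(t) dt + b(t) dB_t, the quadratic variation is <X>_t = int_0^t b(s)^2 ds (the drift term does not contribute). Here b(s) = 8*exp(s), so
  b(s)^2 = 64*exp(2*s).
Integrating from 0 to t:
  <X>_t = int_0^t (64*exp(2*s)) ds = 32*exp(2*t) - 32.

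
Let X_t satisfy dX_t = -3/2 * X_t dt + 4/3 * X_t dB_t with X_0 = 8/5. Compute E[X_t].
E[X_t] = 8*exp(-3*t/2)/5

For GBM dX = mu X dt + sigma X dB with X_0 = x_0, apply Itô to Y = log X: dY = (mu - sigma^2/2) dt + sigma dB, so Y_t = log(x_0) + (mu - sigma^2/2) t + sigma B_t and hence X_t = x_0 * exp((mu - sigma^2/2) t + sigma B_t).
With mu = -3/2, sigma = 4/3, x_0 = 8/5, this gives:
  X_t = 8/5 * exp((-43/18) * t + (4/3) * B_t).
Since sigma*B_t ~ Normal(0, sigma^2 t), E[exp(sigma*B_t)] = exp(sigma^2 t / 2); so E[X_t] = x_0 * exp((mu - sigma^2/2) t) * exp(sigma^2 t / 2) = x_0 * exp(mu t) = 8*exp(-3*t/2)/5.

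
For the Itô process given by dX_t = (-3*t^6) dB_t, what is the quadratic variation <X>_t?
<X>_t = 9*t^13/13

For an Itô process dX_t = a(t) dt + b(t) dB_t, the quadratic variation is <X>_t = int_0^t b(s)^2 ds (the drift term does not contribute). Here b(s) = -3*s^6, so
  b(s)^2 = 9*s^12.
Integrating from 0 to t:
  <X>_t = int_0^t (9*s^12) ds = 9*t^13/13.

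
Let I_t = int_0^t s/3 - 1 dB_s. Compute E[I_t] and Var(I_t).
E[I_t] = 0; Var(I_t) = t*(t^2 - 9*t + 27)/27

The Itô integral of a deterministic integrand f(s) has mean 0 because each increment f(s) * (B_{s+ds} - B_s) has mean 0. By the Itô isometry:
  Var( int_0^t f(s) dB_s ) = E[ (int_0^t f(s) dB_s)^2 ] = int_0^t f(s)^2 ds.
Here f(s) = s/3 - 1, so f(s)^2 = (s - 3)^2/9. Integrate:
  int_0^t ((s - 3)^2/9) ds = t*(t^2 - 9*t + 27)/27.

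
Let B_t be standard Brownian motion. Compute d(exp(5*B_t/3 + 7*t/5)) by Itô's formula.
d(exp(5*B_t/3 + 7*t/5)) = (251*exp(5*B_t/3 + 7*t/5)/90) dt + (5*exp(5*B_t/3 + 7*t/5)/3) dB_t

Itô's formula for f(t, x): d f(t, B_t) = (f_t + (1/2) f_xx) dt + f_x dB_t. Compute partials of f(t, x) = exp(7*t/5 + 5*x/3):
  f_t(t,x)  = 7*exp(7*t/5 + 5*x/3)/5
  f_x(t,x)  = 5*exp(7*t/5 + 5*x/3)/3
  f_xx(t,x) = 25*exp(7*t/5 + 5*x/3)/9
Assemble drift = f_t + (1/2) f_xx = 251*exp(7*t/5 + 5*x/3)/90 and diffusion = f_x = 5*exp(7*t/5 + 5*x/3)/3. Substituting x = B_t:
  d(exp(5*B_t/3 + 7*t/5)) = (251*exp(5*B_t/3 + 7*t/5)/90) dt + (5*exp(5*B_t/3 + 7*t/5)/3) dB_t.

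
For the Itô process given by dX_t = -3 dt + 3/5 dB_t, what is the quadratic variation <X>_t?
<X>_t = 9*t/25

For an Itô process dX_t = a(t) dt + b(t) dB_t, the quadratic variation is <X>_t = int_0^t b(s)^2 ds (the drift term does not contribute). Here b(s) = 3/5, so
  b(s)^2 = 9/25.
Integrating from 0 to t:
  <X>_t = int_0^t (9/25) ds = 9*t/25.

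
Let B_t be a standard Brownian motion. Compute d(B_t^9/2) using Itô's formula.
d(B_t^9/2) = (18*B_t^7) dt + (9*B_t^8/2) dB_t

Itô's formula for f(B_t) gives d f(B_t) = f'(B_t) dB_t + (1/2) f''(B_t) dt. Compute derivatives of f(x) = x^9/2:
  f'(x)  = 9*x^8/2
  f''(x) = 36*x^7
Substitute x = B_t and multiply the f'' term by 1/2:
  drift     = (1/2) * (36*x^7) evaluated at B_t = 18*B_t^7
  diffusion = (9*x^8/2) evaluated at B_t = 9*B_t^8/2
Therefore d(B_t^9/2) = (18*B_t^7) dt + (9*B_t^8/2) dB_t.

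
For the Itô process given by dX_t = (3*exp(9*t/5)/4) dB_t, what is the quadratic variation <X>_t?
<X>_t = 5*exp(18*t/5)/32 - 5/32

For an Itô process dX_t = a(t) dt + b(t) dB_t, the quadratic variation is <X>_t = int_0^t b(s)^2 ds (the drift term does not contribute). Here b(s) = 3*exp(9*s/5)/4, so
  b(s)^2 = 9*exp(18*s/5)/16.
Integrating from 0 to t:
  <X>_t = int_0^t (9*exp(18*s/5)/16) ds = 5*exp(18*t/5)/32 - 5/32.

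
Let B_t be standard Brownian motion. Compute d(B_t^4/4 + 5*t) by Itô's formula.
d(B_t^4/4 + 5*t) = (3*B_t^2/2 + 5) dt + (B_t^3) dB_t

Itô's formula for f(t, x): d f(t, B_t) = (f_t + (1/2) f_xx) dt + f_x dB_t. Compute partials of f(t, x) = 5*t + x^4/4:
  f_t(t,x)  = 5
  f_x(t,x)  = x^3
  f_xx(t,x) = 3*x^2
Assemble drift = f_t + (1/2) f_xx = 3*x^2/2 + 5 and diffusion = f_x = x^3. Substituting x = B_t:
  d(B_t^4/4 + 5*t) = (3*B_t^2/2 + 5) dt + (B_t^3) dB_t.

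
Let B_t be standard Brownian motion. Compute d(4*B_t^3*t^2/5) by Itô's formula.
d(4*B_t^3*t^2/5) = (4*B_t*t*(2*B_t^2 + 3*t)/5) dt + (12*B_t^2*t^2/5) dB_t

Itô's formula for f(t, x): d f(t, B_t) = (f_t + (1/2) f_xx) dt + f_x dB_t. Compute partials of f(t, x) = 4*t^2*x^3/5:
  f_t(t,x)  = 8*t*x^3/5
  f_x(t,x)  = 12*t^2*x^2/5
  f_xx(t,x) = 24*t^2*x/5
Assemble drift = f_t + (1/2) f_xx = 4*t*x*(3*t + 2*x^2)/5 and diffusion = f_x = 12*t^2*x^2/5. Substituting x = B_t:
  d(4*B_t^3*t^2/5) = (4*B_t*t*(2*B_t^2 + 3*t)/5) dt + (12*B_t^2*t^2/5) dB_t.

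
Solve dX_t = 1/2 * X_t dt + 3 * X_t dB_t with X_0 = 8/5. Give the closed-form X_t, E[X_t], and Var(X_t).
X_t = 8/5 * exp((-4) t + (3) B_t); E[X_t] = 8*exp(t/2)/5; Var(X_t) = 64*(exp(9*t) - 1)*exp(t)/25

For GBM dX = mu X dt + sigma X dB with X_0 = x_0, apply Itô to Y = log X: dY = (mu - sigma^2/2) dt + sigma dB, so Y_t = log(x_0) + (mu - sigma^2/2) t + sigma B_t and hence X_t = x_0 * exp((mu - sigma^2/2) t + sigma B_t).
With mu = 1/2, sigma = 3, x_0 = 8/5, this gives:
  X_t = 8/5 * exp((-4) * t + (3) * B_t).
Since sigma*B_t ~ Normal(0, sigma^2 t), E[exp(sigma*B_t)] = exp(sigma^2 t / 2); so E[X_t] = x_0 * exp((mu - sigma^2/2) t) * exp(sigma^2 t / 2) = x_0 * exp(mu t) = 8*exp(t/2)/5.
Var(X_t) = E[X_t^2] - (E[X_t])^2 = x_0^2 * exp(2 mu t) * (exp(sigma^2 t) - 1) = 64*(exp(9*t) - 1)*exp(t)/25.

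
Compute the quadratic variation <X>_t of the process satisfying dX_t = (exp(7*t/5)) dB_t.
<X>_t = 5*exp(14*t/5)/14 - 5/14

For an Itô process dX_t = a(t) dt + b(t) dB_t, the quadratic variation is <X>_t = int_0^t b(s)^2 ds (the drift term does not contribute). Here b(s) = exp(7*s/5), so
  b(s)^2 = exp(14*s/5).
Integrating from 0 to t:
  <X>_t = int_0^t (exp(14*s/5)) ds = 5*exp(14*t/5)/14 - 5/14.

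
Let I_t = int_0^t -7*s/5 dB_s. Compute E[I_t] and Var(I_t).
E[I_t] = 0; Var(I_t) = 49*t^3/75

The Itô integral of a deterministic integrand f(s) has mean 0 because each increment f(s) * (B_{s+ds} - B_s) has mean 0. By the Itô isometry:
  Var( int_0^t f(s) dB_s ) = E[ (int_0^t f(s) dB_s)^2 ] = int_0^t f(s)^2 ds.
Here f(s) = -7*s/5, so f(s)^2 = 49*s^2/25. Integrate:
  int_0^t (49*s^2/25) ds = 49*t^3/75.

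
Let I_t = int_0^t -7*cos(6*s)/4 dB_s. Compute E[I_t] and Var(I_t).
E[I_t] = 0; Var(I_t) = 49*t/32 + 49*sin(12*t)/384

The Itô integral of a deterministic integrand f(s) has mean 0 because each increment f(s) * (B_{s+ds} - B_s) has mean 0. By the Itô isometry:
  Var( int_0^t f(s) dB_s ) = E[ (int_0^t f(s) dB_s)^2 ] = int_0^t f(s)^2 ds.
Here f(s) = -7*cos(6*s)/4, so f(s)^2 = 49*cos(6*s)^2/16. Integrate:
  int_0^t (49*cos(6*s)^2/16) ds = 49*t/32 + 49*sin(12*t)/384.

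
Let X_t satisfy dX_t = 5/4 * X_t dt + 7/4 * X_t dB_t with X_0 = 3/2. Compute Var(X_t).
Var(X_t) = 9*(exp(49*t/16) - 1)*exp(5*t/2)/4

For GBM dX = mu X dt + sigma X dB with X_0 = x_0, apply Itô to Y = log X: dY = (mu - sigma^2/2) dt + sigma dB, so Y_t = log(x_0) + (mu - sigma^2/2) t + sigma B_t and hence X_t = x_0 * exp((mu - sigma^2/2) t + sigma B_t).
With mu = 5/4, sigma = 7/4, x_0 = 3/2, this gives:
  X_t = 3/2 * exp((-9/32) * t + (7/4) * B_t).
Since sigma*B_t ~ Normal(0, sigma^2 t), E[exp(sigma*B_t)] = exp(sigma^2 t / 2); so E[X_t] = x_0 * exp((mu - sigma^2/2) t) * exp(sigma^2 t / 2) = x_0 * exp(mu t) = 3*exp(5*t/4)/2.
Var(X_t) = E[X_t^2] - (E[X_t])^2 = x_0^2 * exp(2 mu t) * (exp(sigma^2 t) - 1) = 9*(exp(49*t/16) - 1)*exp(5*t/2)/4.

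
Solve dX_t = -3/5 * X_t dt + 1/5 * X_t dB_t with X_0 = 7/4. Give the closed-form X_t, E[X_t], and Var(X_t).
X_t = 7/4 * exp((-31/50) t + (1/5) B_t); E[X_t] = 7*exp(-3*t/5)/4; Var(X_t) = (49*exp(t/25) - 49)*exp(-6*t/5)/16

For GBM dX = mu X dt + sigma X dB with X_0 = x_0, apply Itô to Y = log X: dY = (mu - sigma^2/2) dt + sigma dB, so Y_t = log(x_0) + (mu - sigma^2/2) t + sigma B_t and hence X_t = x_0 * exp((mu - sigma^2/2) t + sigma B_t).
With mu = -3/5, sigma = 1/5, x_0 = 7/4, this gives:
  X_t = 7/4 * exp((-31/50) * t + (1/5) * B_t).
Since sigma*B_t ~ Normal(0, sigma^2 t), E[exp(sigma*B_t)] = exp(sigma^2 t / 2); so E[X_t] = x_0 * exp((mu - sigma^2/2) t) * exp(sigma^2 t / 2) = x_0 * exp(mu t) = 7*exp(-3*t/5)/4.
Var(X_t) = E[X_t^2] - (E[X_t])^2 = x_0^2 * exp(2 mu t) * (exp(sigma^2 t) - 1) = (49*exp(t/25) - 49)*exp(-6*t/5)/16.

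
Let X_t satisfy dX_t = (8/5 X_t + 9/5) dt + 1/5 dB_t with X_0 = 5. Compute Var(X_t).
Var(X_t) = exp(16*t/5)/80 - 1/80

The variance V(t) = Var(X_t) satisfies V'(t) = 2 a V(t) + c^2 with V(0) = 0 (drift coefficient is linear in X, diffusion is constant). With a = 8/5, c = 1/5, the solution is
  V(t) = (c^2 / (2 a)) * (exp(2 a t) - 1)
       = ((1/5)^2 / (2*(8/5))) * (exp((16/5) t) - 1)
       = exp(16*t/5)/80 - 1/80.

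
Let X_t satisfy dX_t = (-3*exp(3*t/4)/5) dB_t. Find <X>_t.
<X>_t = 6*exp(3*t/2)/25 - 6/25

For an Itô process dX_t = a(t) dt + b(t) dB_t, the quadratic variation is <X>_t = int_0^t b(s)^2 ds (the drift term does not contribute). Here b(s) = -3*exp(3*s/4)/5, so
  b(s)^2 = 9*exp(3*s/2)/25.
Integrating from 0 to t:
  <X>_t = int_0^t (9*exp(3*s/2)/25) ds = 6*exp(3*t/2)/25 - 6/25.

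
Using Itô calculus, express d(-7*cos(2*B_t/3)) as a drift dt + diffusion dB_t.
d(-7*cos(2*B_t/3)) = (14*cos(2*B_t/3)/9) dt + (14*sin(2*B_t/3)/3) dB_t

Itô's formula for f(B_t) gives d f(B_t) = f'(B_t) dB_t + (1/2) f''(B_t) dt. Compute derivatives of f(x) = -7*cos(2*x/3):
  f'(x)  = 14*sin(2*x/3)/3
  f''(x) = 28*cos(2*x/3)/9
Substitute x = B_t and multiply the f'' term by 1/2:
  drift     = (1/2) * (28*cos(2*x/3)/9) evaluated at B_t = 14*cos(2*B_t/3)/9
  diffusion = (14*sin(2*x/3)/3) evaluated at B_t = 14*sin(2*B_t/3)/3
Therefore d(-7*cos(2*B_t/3)) = (14*cos(2*B_t/3)/9) dt + (14*sin(2*B_t/3)/3) dB_t.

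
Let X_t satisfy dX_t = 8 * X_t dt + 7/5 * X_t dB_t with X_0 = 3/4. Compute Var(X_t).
Var(X_t) = 9*(exp(49*t/25) - 1)*exp(16*t)/16

For GBM dX = mu X dt + sigma X dB with X_0 = x_0, apply Itô to Y = log X: dY = (mu - sigma^2/2) dt + sigma dB, so Y_t = log(x_0) + (mu - sigma^2/2) t + sigma B_t and hence X_t = x_0 * exp((mu - sigma^2/2) t + sigma B_t).
With mu = 8, sigma = 7/5, x_0 = 3/4, this gives:
  X_t = 3/4 * exp((351/50) * t + (7/5) * B_t).
Since sigma*B_t ~ Normal(0, sigma^2 t), E[exp(sigma*B_t)] = exp(sigma^2 t / 2); so E[X_t] = x_0 * exp((mu - sigma^2/2) t) * exp(sigma^2 t / 2) = x_0 * exp(mu t) = 3*exp(8*t)/4.
Var(X_t) = E[X_t^2] - (E[X_t])^2 = x_0^2 * exp(2 mu t) * (exp(sigma^2 t) - 1) = 9*(exp(49*t/25) - 1)*exp(16*t)/16.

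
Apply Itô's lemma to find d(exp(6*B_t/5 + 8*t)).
d(exp(6*B_t/5 + 8*t)) = (218*exp(6*B_t/5 + 8*t)/25) dt + (6*exp(6*B_t/5 + 8*t)/5) dB_t

Itô's formula for f(t, x): d f(t, B_t) = (f_t + (1/2) f_xx) dt + f_x dB_t. Compute partials of f(t, x) = exp(8*t + 6*x/5):
  f_t(t,x)  = 8*exp(8*t + 6*x/5)
  f_x(t,x)  = 6*exp(8*t + 6*x/5)/5
  f_xx(t,x) = 36*exp(8*t + 6*x/5)/25
Assemble drift = f_t + (1/2) f_xx = 218*exp(8*t + 6*x/5)/25 and diffusion = f_x = 6*exp(8*t + 6*x/5)/5. Substituting x = B_t:
  d(exp(6*B_t/5 + 8*t)) = (218*exp(6*B_t/5 + 8*t)/25) dt + (6*exp(6*B_t/5 + 8*t)/5) dB_t.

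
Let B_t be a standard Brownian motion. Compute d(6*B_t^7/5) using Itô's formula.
d(6*B_t^7/5) = (126*B_t^5/5) dt + (42*B_t^6/5) dB_t

Itô's formula for f(B_t) gives d f(B_t) = f'(B_t) dB_t + (1/2) f''(B_t) dt. Compute derivatives of f(x) = 6*x^7/5:
  f'(x)  = 42*x^6/5
  f''(x) = 252*x^5/5
Substitute x = B_t and multiply the f'' term by 1/2:
  drift     = (1/2) * (252*x^5/5) evaluated at B_t = 126*B_t^5/5
  diffusion = (42*x^6/5) evaluated at B_t = 42*B_t^6/5
Therefore d(6*B_t^7/5) = (126*B_t^5/5) dt + (42*B_t^6/5) dB_t.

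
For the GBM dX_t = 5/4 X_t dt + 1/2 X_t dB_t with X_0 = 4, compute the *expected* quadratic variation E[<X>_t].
E[<X>_t] = 16*exp(11*t/4)/11 - 16/11

<X>_t = int_0^t ((1/2) * X_s)^2 ds. Taking expectation inside the integral: E[<X>_t] = (1/2)^2 * int_0^t E[X_s^2] ds. For GBM, E[X_s^2] = x_0^2 * exp((2 mu + sigma^2) s). Integrating:
  E[<X>_t] = (1/2)^2 * 4^2 * (exp((2*(5/4) + (1/2)^2) t) - 1) / (2*(5/4) + (1/2)^2)
           = (1/2)^2 * 4^2 * (exp((11/4) t) - 1) / (11/4) = 16*exp(11*t/4)/11 - 16/11.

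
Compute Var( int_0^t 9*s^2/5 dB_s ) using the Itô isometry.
Var = 81*t^5/125

The Itô integral of a deterministic integrand f(s) has mean 0 because each increment f(s) * (B_{s+ds} - B_s) has mean 0. By the Itô isometry:
  Var( int_0^t f(s) dB_s ) = E[ (int_0^t f(s) dB_s)^2 ] = int_0^t f(s)^2 ds.
Here f(s) = 9*s^2/5, so f(s)^2 = 81*s^4/25. Integrate:
  int_0^t (81*s^4/25) ds = 81*t^5/125.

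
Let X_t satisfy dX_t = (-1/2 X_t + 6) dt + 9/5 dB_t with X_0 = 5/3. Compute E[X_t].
E[X_t] = 12 - 31*exp(-t/2)/3

Taking expectations and using E[dB_t] = 0, the mean m(t) = E[X_t] satisfies the ODE m'(t) = a m(t) + b with m(0) = x_0. With a = -1/2, b = 6, x_0 = 5/3, the solution is
  m(t) = x_0 * exp(a t) + (b/a) * (exp(a t) - 1)
       = (5/3) * exp((-1/2) t) + (6/(-1/2)) * (exp((-1/2) t) - 1)
       = 12 - 31*exp(-t/2)/3.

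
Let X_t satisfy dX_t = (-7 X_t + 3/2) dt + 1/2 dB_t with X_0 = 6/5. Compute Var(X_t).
Var(X_t) = 1/56 - exp(-14*t)/56

The variance V(t) = Var(X_t) satisfies V'(t) = 2 a V(t) + c^2 with V(0) = 0 (drift coefficient is linear in X, diffusion is constant). With a = -7, c = 1/2, the solution is
  V(t) = (c^2 / (2 a)) * (exp(2 a t) - 1)
       = ((1/2)^2 / (2*(-7))) * (exp((-14) t) - 1)
       = 1/56 - exp(-14*t)/56.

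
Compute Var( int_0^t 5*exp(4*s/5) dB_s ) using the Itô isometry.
Var = 125*exp(8*t/5)/8 - 125/8

The Itô integral of a deterministic integrand f(s) has mean 0 because each increment f(s) * (B_{s+ds} - B_s) has mean 0. By the Itô isometry:
  Var( int_0^t f(s) dB_s ) = E[ (int_0^t f(s) dB_s)^2 ] = int_0^t f(s)^2 ds.
Here f(s) = 5*exp(4*s/5), so f(s)^2 = 25*exp(8*s/5). Integrate:
  int_0^t (25*exp(8*s/5)) ds = 125*exp(8*t/5)/8 - 125/8.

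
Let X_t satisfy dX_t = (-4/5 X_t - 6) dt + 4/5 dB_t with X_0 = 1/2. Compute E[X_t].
E[X_t] = -15/2 + 8*exp(-4*t/5)

Taking expectations and using E[dB_t] = 0, the mean m(t) = E[X_t] satisfies the ODE m'(t) = a m(t) + b with m(0) = x_0. With a = -4/5, b = -6, x_0 = 1/2, the solution is
  m(t) = x_0 * exp(a t) + (b/a) * (exp(a t) - 1)
       = (1/2) * exp((-4/5) t) + ((-6)/(-4/5)) * (exp((-4/5) t) - 1)
       = -15/2 + 8*exp(-4*t/5).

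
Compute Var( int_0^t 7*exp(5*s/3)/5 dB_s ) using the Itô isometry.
Var = 147*exp(10*t/3)/250 - 147/250

The Itô integral of a deterministic integrand f(s) has mean 0 because each increment f(s) * (B_{s+ds} - B_s) has mean 0. By the Itô isometry:
  Var( int_0^t f(s) dB_s ) = E[ (int_0^t f(s) dB_s)^2 ] = int_0^t f(s)^2 ds.
Here f(s) = 7*exp(5*s/3)/5, so f(s)^2 = 49*exp(10*s/3)/25. Integrate:
  int_0^t (49*exp(10*s/3)/25) ds = 147*exp(10*t/3)/250 - 147/250.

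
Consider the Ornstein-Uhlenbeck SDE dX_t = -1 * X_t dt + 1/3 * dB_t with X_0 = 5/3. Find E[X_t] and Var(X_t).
E[X_t] = 5*exp(-t)/3; Var(X_t) = 1/18 - exp(-2*t)/18

The OU SDE dX = -theta X dt + sigma dB admits the integrating factor exp(theta t): d(exp(theta t) X_t) = sigma exp(theta t) dB_t. Integrating from 0 to t:
  X_t = x_0 * exp(-theta t) + sigma * int_0^t exp(-theta (t-s)) dB_s.
The Itô integral has mean 0 and (by the Itô isometry) variance sigma^2 * int_0^t exp(-2 theta (t - s)) ds = sigma^2 * (1 - exp(-2 theta t)) / (2 theta).
With theta = 1, sigma = 1/3, x_0 = 5/3:
  E[X_t] = 5/3 * exp(-1 t) = 5*exp(-t)/3
  Var(X_t) = (1/3)^2 * (1 - exp(-2*1 t)) / (2 * 1) = 1/18 - exp(-2*t)/18.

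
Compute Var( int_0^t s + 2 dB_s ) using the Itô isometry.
Var = t*(t^2 + 6*t + 12)/3

The Itô integral of a deterministic integrand f(s) has mean 0 because each increment f(s) * (B_{s+ds} - B_s) has mean 0. By the Itô isometry:
  Var( int_0^t f(s) dB_s ) = E[ (int_0^t f(s) dB_s)^2 ] = int_0^t f(s)^2 ds.
Here f(s) = s + 2, so f(s)^2 = (s + 2)^2. Integrate:
  int_0^t ((s + 2)^2) ds = t*(t^2 + 6*t + 12)/3.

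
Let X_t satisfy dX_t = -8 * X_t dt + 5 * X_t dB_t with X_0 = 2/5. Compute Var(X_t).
Var(X_t) = (4*exp(25*t) - 4)*exp(-16*t)/25

For GBM dX = mu X dt + sigma X dB with X_0 = x_0, apply Itô to Y = log X: dY = (mu - sigma^2/2) dt + sigma dB, so Y_t = log(x_0) + (mu - sigma^2/2) t + sigma B_t and hence X_t = x_0 * exp((mu - sigma^2/2) t + sigma B_t).
With mu = -8, sigma = 5, x_0 = 2/5, this gives:
  X_t = 2/5 * exp((-41/2) * t + (5) * B_t).
Since sigma*B_t ~ Normal(0, sigma^2 t), E[exp(sigma*B_t)] = exp(sigma^2 t / 2); so E[X_t] = x_0 * exp((mu - sigma^2/2) t) * exp(sigma^2 t / 2) = x_0 * exp(mu t) = 2*exp(-8*t)/5.
Var(X_t) = E[X_t^2] - (E[X_t])^2 = x_0^2 * exp(2 mu t) * (exp(sigma^2 t) - 1) = (4*exp(25*t) - 4)*exp(-16*t)/25.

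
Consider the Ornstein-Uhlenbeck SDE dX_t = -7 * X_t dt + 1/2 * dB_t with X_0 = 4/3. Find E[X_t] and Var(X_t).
E[X_t] = 4*exp(-7*t)/3; Var(X_t) = 1/56 - exp(-14*t)/56

The OU SDE dX = -theta X dt + sigma dB admits the integrating factor exp(theta t): d(exp(theta t) X_t) = sigma exp(theta t) dB_t. Integrating from 0 to t:
  X_t = x_0 * exp(-theta t) + sigma * int_0^t exp(-theta (t-s)) dB_s.
The Itô integral has mean 0 and (by the Itô isometry) variance sigma^2 * int_0^t exp(-2 theta (t - s)) ds = sigma^2 * (1 - exp(-2 theta t)) / (2 theta).
With theta = 7, sigma = 1/2, x_0 = 4/3:
  E[X_t] = 4/3 * exp(-7 t) = 4*exp(-7*t)/3
  Var(X_t) = (1/2)^2 * (1 - exp(-2*7 t)) / (2 * 7) = 1/56 - exp(-14*t)/56.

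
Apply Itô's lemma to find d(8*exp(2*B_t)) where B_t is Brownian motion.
d(8*exp(2*B_t)) = (16*exp(2*B_t)) dt + (16*exp(2*B_t)) dB_t

Itô's formula for f(B_t) gives d f(B_t) = f'(B_t) dB_t + (1/2) f''(B_t) dt. Compute derivatives of f(x) = 8*exp(2*x):
  f'(x)  = 16*exp(2*x)
  f''(x) = 32*exp(2*x)
Substitute x = B_t and multiply the f'' term by 1/2:
  drift     = (1/2) * (32*exp(2*x)) evaluated at B_t = 16*exp(2*B_t)
  diffusion = (16*exp(2*x)) evaluated at B_t = 16*exp(2*B_t)
Therefore d(8*exp(2*B_t)) = (16*exp(2*B_t)) dt + (16*exp(2*B_t)) dB_t.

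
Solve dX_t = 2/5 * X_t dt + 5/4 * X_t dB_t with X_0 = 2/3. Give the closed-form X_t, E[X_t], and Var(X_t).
X_t = 2/3 * exp((-61/160) t + (5/4) B_t); E[X_t] = 2*exp(2*t/5)/3; Var(X_t) = 4*(exp(25*t/16) - 1)*exp(4*t/5)/9

For GBM dX = mu X dt + sigma X dB with X_0 = x_0, apply Itô to Y = log X: dY = (mu - sigma^2/2) dt + sigma dB, so Y_t = log(x_0) + (mu - sigma^2/2) t + sigma B_t and hence X_t = x_0 * exp((mu - sigma^2/2) t + sigma B_t).
With mu = 2/5, sigma = 5/4, x_0 = 2/3, this gives:
  X_t = 2/3 * exp((-61/160) * t + (5/4) * B_t).
Since sigma*B_t ~ Normal(0, sigma^2 t), E[exp(sigma*B_t)] = exp(sigma^2 t / 2); so E[X_t] = x_0 * exp((mu - sigma^2/2) t) * exp(sigma^2 t / 2) = x_0 * exp(mu t) = 2*exp(2*t/5)/3.
Var(X_t) = E[X_t^2] - (E[X_t])^2 = x_0^2 * exp(2 mu t) * (exp(sigma^2 t) - 1) = 4*(exp(25*t/16) - 1)*exp(4*t/5)/9.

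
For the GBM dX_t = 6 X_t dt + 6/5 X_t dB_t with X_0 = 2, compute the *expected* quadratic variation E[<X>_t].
E[<X>_t] = 3*exp(336*t/25)/7 - 3/7

<X>_t = int_0^t ((6/5) * X_s)^2 ds. Taking expectation inside the integral: E[<X>_t] = (6/5)^2 * int_0^t E[X_s^2] ds. For GBM, E[X_s^2] = x_0^2 * exp((2 mu + sigma^2) s). Integrating:
  E[<X>_t] = (6/5)^2 * 2^2 * (exp((2*6 + (6/5)^2) t) - 1) / (2*6 + (6/5)^2)
           = (6/5)^2 * 2^2 * (exp((336/25) t) - 1) / (336/25) = 3*exp(336*t/25)/7 - 3/7.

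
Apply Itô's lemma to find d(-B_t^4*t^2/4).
d(-B_t^4*t^2/4) = (B_t^2*t*(-B_t^2 - 3*t)/2) dt + (-B_t^3*t^2) dB_t

Itô's formula for f(t, x): d f(t, B_t) = (f_t + (1/2) f_xx) dt + f_x dB_t. Compute partials of f(t, x) = -t^2*x^4/4:
  f_t(t,x)  = -t*x^4/2
  f_x(t,x)  = -t^2*x^3
  f_xx(t,x) = -3*t^2*x^2
Assemble drift = f_t + (1/2) f_xx = t*x^2*(-3*t - x^2)/2 and diffusion = f_x = -t^2*x^3. Substituting x = B_t:
  d(-B_t^4*t^2/4) = (B_t^2*t*(-B_t^2 - 3*t)/2) dt + (-B_t^3*t^2) dB_t.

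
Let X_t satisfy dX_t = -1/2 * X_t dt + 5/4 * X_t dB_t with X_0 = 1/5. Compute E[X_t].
E[X_t] = exp(-t/2)/5

For GBM dX = mu X dt + sigma X dB with X_0 = x_0, apply Itô to Y = log X: dY = (mu - sigma^2/2) dt + sigma dB, so Y_t = log(x_0) + (mu - sigma^2/2) t + sigma B_t and hence X_t = x_0 * exp((mu - sigma^2/2) t + sigma B_t).
With mu = -1/2, sigma = 5/4, x_0 = 1/5, this gives:
  X_t = 1/5 * exp((-41/32) * t + (5/4) * B_t).
Since sigma*B_t ~ Normal(0, sigma^2 t), E[exp(sigma*B_t)] = exp(sigma^2 t / 2); so E[X_t] = x_0 * exp((mu - sigma^2/2) t) * exp(sigma^2 t / 2) = x_0 * exp(mu t) = exp(-t/2)/5.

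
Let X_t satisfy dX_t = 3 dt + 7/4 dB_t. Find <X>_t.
<X>_t = 49*t/16

For an Itô process dX_t = a(t) dt + b(t) dB_t, the quadratic variation is <X>_t = int_0^t b(s)^2 ds (the drift term does not contribute). Here b(s) = 7/4, so
  b(s)^2 = 49/16.
Integrating from 0 to t:
  <X>_t = int_0^t (49/16) ds = 49*t/16.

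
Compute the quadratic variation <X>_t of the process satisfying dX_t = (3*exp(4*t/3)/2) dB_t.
<X>_t = 27*exp(8*t/3)/32 - 27/32

For an Itô process dX_t = a(t) dt + b(t) dB_t, the quadratic variation is <X>_t = int_0^t b(s)^2 ds (the drift term does not contribute). Here b(s) = 3*exp(4*s/3)/2, so
  b(s)^2 = 9*exp(8*s/3)/4.
Integrating from 0 to t:
  <X>_t = int_0^t (9*exp(8*s/3)/4) ds = 27*exp(8*t/3)/32 - 27/32.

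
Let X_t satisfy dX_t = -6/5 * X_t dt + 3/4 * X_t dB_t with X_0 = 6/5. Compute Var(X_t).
Var(X_t) = (36*exp(9*t/16) - 36)*exp(-12*t/5)/25

For GBM dX = mu X dt + sigma X dB with X_0 = x_0, apply Itô to Y = log X: dY = (mu - sigma^2/2) dt + sigma dB, so Y_t = log(x_0) + (mu - sigma^2/2) t + sigma B_t and hence X_t = x_0 * exp((mu - sigma^2/2) t + sigma B_t).
With mu = -6/5, sigma = 3/4, x_0 = 6/5, this gives:
  X_t = 6/5 * exp((-237/160) * t + (3/4) * B_t).
Since sigma*B_t ~ Normal(0, sigma^2 t), E[exp(sigma*B_t)] = exp(sigma^2 t / 2); so E[X_t] = x_0 * exp((mu - sigma^2/2) t) * exp(sigma^2 t / 2) = x_0 * exp(mu t) = 6*exp(-6*t/5)/5.
Var(X_t) = E[X_t^2] - (E[X_t])^2 = x_0^2 * exp(2 mu t) * (exp(sigma^2 t) - 1) = (36*exp(9*t/16) - 36)*exp(-12*t/5)/25.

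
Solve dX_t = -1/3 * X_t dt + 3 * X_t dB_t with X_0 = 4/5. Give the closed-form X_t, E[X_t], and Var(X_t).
X_t = 4/5 * exp((-29/6) t + (3) B_t); E[X_t] = 4*exp(-t/3)/5; Var(X_t) = (16*exp(9*t) - 16)*exp(-2*t/3)/25

For GBM dX = mu X dt + sigma X dB with X_0 = x_0, apply Itô to Y = log X: dY = (mu - sigma^2/2) dt + sigma dB, so Y_t = log(x_0) + (mu - sigma^2/2) t + sigma B_t and hence X_t = x_0 * exp((mu - sigma^2/2) t + sigma B_t).
With mu = -1/3, sigma = 3, x_0 = 4/5, this gives:
  X_t = 4/5 * exp((-29/6) * t + (3) * B_t).
Since sigma*B_t ~ Normal(0, sigma^2 t), E[exp(sigma*B_t)] = exp(sigma^2 t / 2); so E[X_t] = x_0 * exp((mu - sigma^2/2) t) * exp(sigma^2 t / 2) = x_0 * exp(mu t) = 4*exp(-t/3)/5.
Var(X_t) = E[X_t^2] - (E[X_t])^2 = x_0^2 * exp(2 mu t) * (exp(sigma^2 t) - 1) = (16*exp(9*t) - 16)*exp(-2*t/3)/25.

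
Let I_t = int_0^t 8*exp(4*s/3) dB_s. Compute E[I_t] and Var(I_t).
E[I_t] = 0; Var(I_t) = 24*exp(8*t/3) - 24

The Itô integral of a deterministic integrand f(s) has mean 0 because each increment f(s) * (B_{s+ds} - B_s) has mean 0. By the Itô isometry:
  Var( int_0^t f(s) dB_s ) = E[ (int_0^t f(s) dB_s)^2 ] = int_0^t f(s)^2 ds.
Here f(s) = 8*exp(4*s/3), so f(s)^2 = 64*exp(8*s/3). Integrate:
  int_0^t (64*exp(8*s/3)) ds = 24*exp(8*t/3) - 24.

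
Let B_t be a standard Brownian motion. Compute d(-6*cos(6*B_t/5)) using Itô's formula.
d(-6*cos(6*B_t/5)) = (108*cos(6*B_t/5)/25) dt + (36*sin(6*B_t/5)/5) dB_t

Itô's formula for f(B_t) gives d f(B_t) = f'(B_t) dB_t + (1/2) f''(B_t) dt. Compute derivatives of f(x) = -6*cos(6*x/5):
  f'(x)  = 36*sin(6*x/5)/5
  f''(x) = 216*cos(6*x/5)/25
Substitute x = B_t and multiply the f'' term by 1/2:
  drift     = (1/2) * (216*cos(6*x/5)/25) evaluated at B_t = 108*cos(6*B_t/5)/25
  diffusion = (36*sin(6*x/5)/5) evaluated at B_t = 36*sin(6*B_t/5)/5
Therefore d(-6*cos(6*B_t/5)) = (108*cos(6*B_t/5)/25) dt + (36*sin(6*B_t/5)/5) dB_t.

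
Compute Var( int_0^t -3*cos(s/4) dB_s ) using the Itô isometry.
Var = 9*t/2 + 9*sin(t/2)

The Itô integral of a deterministic integrand f(s) has mean 0 because each increment f(s) * (B_{s+ds} - B_s) has mean 0. By the Itô isometry:
  Var( int_0^t f(s) dB_s ) = E[ (int_0^t f(s) dB_s)^2 ] = int_0^t f(s)^2 ds.
Here f(s) = -3*cos(s/4), so f(s)^2 = 9*cos(s/4)^2. Integrate:
  int_0^t (9*cos(s/4)^2) ds = 9*t/2 + 9*sin(t/2).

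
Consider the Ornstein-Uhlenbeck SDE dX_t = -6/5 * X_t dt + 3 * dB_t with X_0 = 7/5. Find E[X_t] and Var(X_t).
E[X_t] = 7*exp(-6*t/5)/5; Var(X_t) = 15/4 - 15*exp(-12*t/5)/4

The OU SDE dX = -theta X dt + sigma dB admits the integrating factor exp(theta t): d(exp(theta t) X_t) = sigma exp(theta t) dB_t. Integrating from 0 to t:
  X_t = x_0 * exp(-theta t) + sigma * int_0^t exp(-theta (t-s)) dB_s.
The Itô integral has mean 0 and (by the Itô isometry) variance sigma^2 * int_0^t exp(-2 theta (t - s)) ds = sigma^2 * (1 - exp(-2 theta t)) / (2 theta).
With theta = 6/5, sigma = 3, x_0 = 7/5:
  E[X_t] = 7/5 * exp(-6/5 t) = 7*exp(-6*t/5)/5
  Var(X_t) = (3)^2 * (1 - exp(-2*6/5 t)) / (2 * 6/5) = 15/4 - 15*exp(-12*t/5)/4.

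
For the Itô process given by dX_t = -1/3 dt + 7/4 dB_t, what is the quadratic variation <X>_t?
<X>_t = 49*t/16

For an Itô process dX_t = a(t) dt + b(t) dB_t, the quadratic variation is <X>_t = int_0^t b(s)^2 ds (the drift term does not contribute). Here b(s) = 7/4, so
  b(s)^2 = 49/16.
Integrating from 0 to t:
  <X>_t = int_0^t (49/16) ds = 49*t/16.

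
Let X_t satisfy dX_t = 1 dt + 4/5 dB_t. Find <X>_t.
<X>_t = 16*t/25

For an Itô process dX_t = a(t) dt + b(t) dB_t, the quadratic variation is <X>_t = int_0^t b(s)^2 ds (the drift term does not contribute). Here b(s) = 4/5, so
  b(s)^2 = 16/25.
Integrating from 0 to t:
  <X>_t = int_0^t (16/25) ds = 16*t/25.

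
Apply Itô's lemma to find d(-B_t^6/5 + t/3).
d(-B_t^6/5 + t/3) = (1/3 - 3*B_t^4) dt + (-6*B_t^5/5) dB_t

Itô's formula for f(t, x): d f(t, B_t) = (f_t + (1/2) f_xx) dt + f_x dB_t. Compute partials of f(t, x) = t/3 - x^6/5:
  f_t(t,x)  = 1/3
  f_x(t,x)  = -6*x^5/5
  f_xx(t,x) = -6*x^4
Assemble drift = f_t + (1/2) f_xx = 1/3 - 3*x^4 and diffusion = f_x = -6*x^5/5. Substituting x = B_t:
  d(-B_t^6/5 + t/3) = (1/3 - 3*B_t^4) dt + (-6*B_t^5/5) dB_t.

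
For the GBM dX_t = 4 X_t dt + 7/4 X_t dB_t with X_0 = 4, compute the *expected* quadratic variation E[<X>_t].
E[<X>_t] = 784*exp(177*t/16)/177 - 784/177

<X>_t = int_0^t ((7/4) * X_s)^2 ds. Taking expectation inside the integral: E[<X>_t] = (7/4)^2 * int_0^t E[X_s^2] ds. For GBM, E[X_s^2] = x_0^2 * exp((2 mu + sigma^2) s). Integrating:
  E[<X>_t] = (7/4)^2 * 4^2 * (exp((2*4 + (7/4)^2) t) - 1) / (2*4 + (7/4)^2)
           = (7/4)^2 * 4^2 * (exp((177/16) t) - 1) / (177/16) = 784*exp(177*t/16)/177 - 784/177.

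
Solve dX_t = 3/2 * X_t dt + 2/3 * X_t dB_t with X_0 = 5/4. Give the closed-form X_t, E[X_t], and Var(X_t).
X_t = 5/4 * exp((23/18) t + (2/3) B_t); E[X_t] = 5*exp(3*t/2)/4; Var(X_t) = 25*(exp(4*t/9) - 1)*exp(3*t)/16

For GBM dX = mu X dt + sigma X dB with X_0 = x_0, apply Itô to Y = log X: dY = (mu - sigma^2/2) dt + sigma dB, so Y_t = log(x_0) + (mu - sigma^2/2) t + sigma B_t and hence X_t = x_0 * exp((mu - sigma^2/2) t + sigma B_t).
With mu = 3/2, sigma = 2/3, x_0 = 5/4, this gives:
  X_t = 5/4 * exp((23/18) * t + (2/3) * B_t).
Since sigma*B_t ~ Normal(0, sigma^2 t), E[exp(sigma*B_t)] = exp(sigma^2 t / 2); so E[X_t] = x_0 * exp((mu - sigma^2/2) t) * exp(sigma^2 t / 2) = x_0 * exp(mu t) = 5*exp(3*t/2)/4.
Var(X_t) = E[X_t^2] - (E[X_t])^2 = x_0^2 * exp(2 mu t) * (exp(sigma^2 t) - 1) = 25*(exp(4*t/9) - 1)*exp(3*t)/16.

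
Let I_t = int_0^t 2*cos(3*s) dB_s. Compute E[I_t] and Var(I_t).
E[I_t] = 0; Var(I_t) = 2*t + sin(6*t)/3

The Itô integral of a deterministic integrand f(s) has mean 0 because each increment f(s) * (B_{s+ds} - B_s) has mean 0. By the Itô isometry:
  Var( int_0^t f(s) dB_s ) = E[ (int_0^t f(s) dB_s)^2 ] = int_0^t f(s)^2 ds.
Here f(s) = 2*cos(3*s), so f(s)^2 = 4*cos(3*s)^2. Integrate:
  int_0^t (4*cos(3*s)^2) ds = 2*t + sin(6*t)/3.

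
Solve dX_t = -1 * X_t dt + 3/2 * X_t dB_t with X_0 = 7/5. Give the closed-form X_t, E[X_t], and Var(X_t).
X_t = 7/5 * exp((-17/8) t + (3/2) B_t); E[X_t] = 7*exp(-t)/5; Var(X_t) = (49*exp(9*t/4) - 49)*exp(-2*t)/25

For GBM dX = mu X dt + sigma X dB with X_0 = x_0, apply Itô to Y = log X: dY = (mu - sigma^2/2) dt + sigma dB, so Y_t = log(x_0) + (mu - sigma^2/2) t + sigma B_t and hence X_t = x_0 * exp((mu - sigma^2/2) t + sigma B_t).
With mu = -1, sigma = 3/2, x_0 = 7/5, this gives:
  X_t = 7/5 * exp((-17/8) * t + (3/2) * B_t).
Since sigma*B_t ~ Normal(0, sigma^2 t), E[exp(sigma*B_t)] = exp(sigma^2 t / 2); so E[X_t] = x_0 * exp((mu - sigma^2/2) t) * exp(sigma^2 t / 2) = x_0 * exp(mu t) = 7*exp(-t)/5.
Var(X_t) = E[X_t^2] - (E[X_t])^2 = x_0^2 * exp(2 mu t) * (exp(sigma^2 t) - 1) = (49*exp(9*t/4) - 49)*exp(-2*t)/25.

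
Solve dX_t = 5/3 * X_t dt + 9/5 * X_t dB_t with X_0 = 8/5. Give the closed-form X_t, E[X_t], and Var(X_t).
X_t = 8/5 * exp((7/150) t + (9/5) B_t); E[X_t] = 8*exp(5*t/3)/5; Var(X_t) = 64*(exp(81*t/25) - 1)*exp(10*t/3)/25

For GBM dX = mu X dt + sigma X dB with X_0 = x_0, apply Itô to Y = log X: dY = (mu - sigma^2/2) dt + sigma dB, so Y_t = log(x_0) + (mu - sigma^2/2) t + sigma B_t and hence X_t = x_0 * exp((mu - sigma^2/2) t + sigma B_t).
With mu = 5/3, sigma = 9/5, x_0 = 8/5, this gives:
  X_t = 8/5 * exp((7/150) * t + (9/5) * B_t).
Since sigma*B_t ~ Normal(0, sigma^2 t), E[exp(sigma*B_t)] = exp(sigma^2 t / 2); so E[X_t] = x_0 * exp((mu - sigma^2/2) t) * exp(sigma^2 t / 2) = x_0 * exp(mu t) = 8*exp(5*t/3)/5.
Var(X_t) = E[X_t^2] - (E[X_t])^2 = x_0^2 * exp(2 mu t) * (exp(sigma^2 t) - 1) = 64*(exp(81*t/25) - 1)*exp(10*t/3)/25.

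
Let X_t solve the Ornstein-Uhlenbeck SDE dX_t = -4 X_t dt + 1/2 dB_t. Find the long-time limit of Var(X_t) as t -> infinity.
lim Var(X_t) = 1/32

The OU SDE dX = -theta X dt + sigma dB admits the integrating factor exp(theta t): d(exp(theta t) X_t) = sigma exp(theta t) dB_t. Integrating from 0 to t gives X_t = x_0 * exp(-theta t) + sigma * int_0^t exp(-theta (t-s)) dB_s for any initial x_0. The Itô integral has variance (by the Itô isometry) sigma^2 * int_0^t exp(-2 theta (t - s)) ds = sigma^2 * (1 - exp(-2 theta t)) / (2 theta), independent of x_0.
With theta = 4, sigma = 1/2:
  Var(X_t) = (1/2)^2 * (1 - exp(-2*4 t)) / (2 * 4) = 1/32 - exp(-8*t)/32.
As t -> infinity, exp(-2*4 t) -> 0, so the stationary variance is sigma^2 / (2 theta) = 1/32.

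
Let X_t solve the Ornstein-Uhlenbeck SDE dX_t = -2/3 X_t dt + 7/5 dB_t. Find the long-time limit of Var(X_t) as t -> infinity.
lim Var(X_t) = 147/100

The OU SDE dX = -theta X dt + sigma dB admits the integrating factor exp(theta t): d(exp(theta t) X_t) = sigma exp(theta t) dB_t. Integrating from 0 to t gives X_t = x_0 * exp(-theta t) + sigma * int_0^t exp(-theta (t-s)) dB_s for any initial x_0. The Itô integral has variance (by the Itô isometry) sigma^2 * int_0^t exp(-2 theta (t - s)) ds = sigma^2 * (1 - exp(-2 theta t)) / (2 theta), independent of x_0.
With theta = 2/3, sigma = 7/5:
  Var(X_t) = (7/5)^2 * (1 - exp(-2*2/3 t)) / (2 * 2/3) = 147/100 - 147*exp(-4*t/3)/100.
As t -> infinity, exp(-2*2/3 t) -> 0, so the stationary variance is sigma^2 / (2 theta) = 147/100.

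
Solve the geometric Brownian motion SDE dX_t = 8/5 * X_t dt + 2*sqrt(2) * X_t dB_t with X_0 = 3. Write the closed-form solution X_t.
X_t = 3 * exp((-12/5) * t + (2*sqrt(2)) * B_t)

For GBM dX = mu X dt + sigma X dB with X_0 = x_0, apply Itô to Y = log X: dY = (mu - sigma^2/2) dt + sigma dB, so Y_t = log(x_0) + (mu - sigma^2/2) t + sigma B_t and hence X_t = x_0 * exp((mu - sigma^2/2) t + sigma B_t).
With mu = 8/5, sigma = 2*sqrt(2), x_0 = 3, this gives:
  X_t = 3 * exp((-12/5) * t + (2*sqrt(2)) * B_t).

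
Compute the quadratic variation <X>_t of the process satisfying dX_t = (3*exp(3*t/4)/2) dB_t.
<X>_t = 3*exp(3*t/2)/2 - 3/2

For an Itô process dX_t = a(t) dt + b(t) dB_t, the quadratic variation is <X>_t = int_0^t b(s)^2 ds (the drift term does not contribute). Here b(s) = 3*exp(3*s/4)/2, so
  b(s)^2 = 9*exp(3*s/2)/4.
Integrating from 0 to t:
  <X>_t = int_0^t (9*exp(3*s/2)/4) ds = 3*exp(3*t/2)/2 - 3/2.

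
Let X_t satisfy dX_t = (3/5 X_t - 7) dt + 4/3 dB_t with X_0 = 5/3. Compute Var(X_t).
Var(X_t) = 40*exp(6*t/5)/27 - 40/27

The variance V(t) = Var(X_t) satisfies V'(t) = 2 a V(t) + c^2 with V(0) = 0 (drift coefficient is linear in X, diffusion is constant). With a = 3/5, c = 4/3, the solution is
  V(t) = (c^2 / (2 a)) * (exp(2 a t) - 1)
       = ((4/3)^2 / (2*(3/5))) * (exp((6/5) t) - 1)
       = 40*exp(6*t/5)/27 - 40/27.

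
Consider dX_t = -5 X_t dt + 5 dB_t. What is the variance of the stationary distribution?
lim Var(X_t) = 5/2

The OU SDE dX = -theta X dt + sigma dB admits the integrating factor exp(theta t): d(exp(theta t) X_t) = sigma exp(theta t) dB_t. Integrating from 0 to t gives X_t = x_0 * exp(-theta t) + sigma * int_0^t exp(-theta (t-s)) dB_s for any initial x_0. The Itô integral has variance (by the Itô isometry) sigma^2 * int_0^t exp(-2 theta (t - s)) ds = sigma^2 * (1 - exp(-2 theta t)) / (2 theta), independent of x_0.
With theta = 5, sigma = 5:
  Var(X_t) = (5)^2 * (1 - exp(-2*5 t)) / (2 * 5) = 5/2 - 5*exp(-10*t)/2.
As t -> infinity, exp(-2*5 t) -> 0, so the stationary variance is sigma^2 / (2 theta) = 5/2.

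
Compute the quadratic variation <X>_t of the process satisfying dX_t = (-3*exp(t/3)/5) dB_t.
<X>_t = 27*exp(2*t/3)/50 - 27/50

For an Itô process dX_t = a(t) dt + b(t) dB_t, the quadratic variation is <X>_t = int_0^t b(s)^2 ds (the drift term does not contribute). Here b(s) = -3*exp(s/3)/5, so
  b(s)^2 = 9*exp(2*s/3)/25.
Integrating from 0 to t:
  <X>_t = int_0^t (9*exp(2*s/3)/25) ds = 27*exp(2*t/3)/50 - 27/50.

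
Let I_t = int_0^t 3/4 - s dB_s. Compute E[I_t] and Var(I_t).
E[I_t] = 0; Var(I_t) = t*(16*t^2 - 36*t + 27)/48

The Itô integral of a deterministic integrand f(s) has mean 0 because each increment f(s) * (B_{s+ds} - B_s) has mean 0. By the Itô isometry:
  Var( int_0^t f(s) dB_s ) = E[ (int_0^t f(s) dB_s)^2 ] = int_0^t f(s)^2 ds.
Here f(s) = 3/4 - s, so f(s)^2 = (4*s - 3)^2/16. Integrate:
  int_0^t ((4*s - 3)^2/16) ds = t*(16*t^2 - 36*t + 27)/48.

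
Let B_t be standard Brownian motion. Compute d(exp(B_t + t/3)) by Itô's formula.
d(exp(B_t + t/3)) = (5*exp(B_t + t/3)/6) dt + (exp(B_t + t/3)) dB_t

Itô's formula for f(t, x): d f(t, B_t) = (f_t + (1/2) f_xx) dt + f_x dB_t. Compute partials of f(t, x) = exp(t/3 + x):
  f_t(t,x)  = exp(t/3 + x)/3
  f_x(t,x)  = exp(t/3 + x)
  f_xx(t,x) = exp(t/3 + x)
Assemble drift = f_t + (1/2) f_xx = 5*exp(t/3 + x)/6 and diffusion = f_x = exp(t/3 + x). Substituting x = B_t:
  d(exp(B_t + t/3)) = (5*exp(B_t + t/3)/6) dt + (exp(B_t + t/3)) dB_t.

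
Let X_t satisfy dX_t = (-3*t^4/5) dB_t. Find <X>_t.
<X>_t = t^9/25

For an Itô process dX_t = a(t) dt + b(t) dB_t, the quadratic variation is <X>_t = int_0^t b(s)^2 ds (the drift term does not contribute). Here b(s) = -3*s^4/5, so
  b(s)^2 = 9*s^8/25.
Integrating from 0 to t:
  <X>_t = int_0^t (9*s^8/25) ds = t^9/25.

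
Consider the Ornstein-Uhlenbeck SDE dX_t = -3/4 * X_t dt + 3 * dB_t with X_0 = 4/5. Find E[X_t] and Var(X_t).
E[X_t] = 4*exp(-3*t/4)/5; Var(X_t) = 6 - 6*exp(-3*t/2)

The OU SDE dX = -theta X dt + sigma dB admits the integrating factor exp(theta t): d(exp(theta t) X_t) = sigma exp(theta t) dB_t. Integrating from 0 to t:
  X_t = x_0 * exp(-theta t) + sigma * int_0^t exp(-theta (t-s)) dB_s.
The Itô integral has mean 0 and (by the Itô isometry) variance sigma^2 * int_0^t exp(-2 theta (t - s)) ds = sigma^2 * (1 - exp(-2 theta t)) / (2 theta).
With theta = 3/4, sigma = 3, x_0 = 4/5:
  E[X_t] = 4/5 * exp(-3/4 t) = 4*exp(-3*t/4)/5
  Var(X_t) = (3)^2 * (1 - exp(-2*3/4 t)) / (2 * 3/4) = 6 - 6*exp(-3*t/2).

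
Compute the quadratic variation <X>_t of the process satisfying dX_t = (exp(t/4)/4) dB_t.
<X>_t = exp(t/2)/8 - 1/8

For an Itô process dX_t = a(t) dt + b(t) dB_t, the quadratic variation is <X>_t = int_0^t b(s)^2 ds (the drift term does not contribute). Here b(s) = exp(s/4)/4, so
  b(s)^2 = exp(s/2)/16.
Integrating from 0 to t:
  <X>_t = int_0^t (exp(s/2)/16) ds = exp(t/2)/8 - 1/8.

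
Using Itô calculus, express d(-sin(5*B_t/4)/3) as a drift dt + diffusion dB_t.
d(-sin(5*B_t/4)/3) = (25*sin(5*B_t/4)/96) dt + (-5*cos(5*B_t/4)/12) dB_t

Itô's formula for f(B_t) gives d f(B_t) = f'(B_t) dB_t + (1/2) f''(B_t) dt. Compute derivatives of f(x) = -sin(5*x/4)/3:
  f'(x)  = -5*cos(5*x/4)/12
  f''(x) = 25*sin(5*x/4)/48
Substitute x = B_t and multiply the f'' term by 1/2:
  drift     = (1/2) * (25*sin(5*x/4)/48) evaluated at B_t = 25*sin(5*B_t/4)/96
  diffusion = (-5*cos(5*x/4)/12) evaluated at B_t = -5*cos(5*B_t/4)/12
Therefore d(-sin(5*B_t/4)/3) = (25*sin(5*B_t/4)/96) dt + (-5*cos(5*B_t/4)/12) dB_t.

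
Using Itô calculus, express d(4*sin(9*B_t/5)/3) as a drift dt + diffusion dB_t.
d(4*sin(9*B_t/5)/3) = (-54*sin(9*B_t/5)/25) dt + (12*cos(9*B_t/5)/5) dB_t

Itô's formula for f(B_t) gives d f(B_t) = f'(B_t) dB_t + (1/2) f''(B_t) dt. Compute derivatives of f(x) = 4*sin(9*x/5)/3:
  f'(x)  = 12*cos(9*x/5)/5
  f''(x) = -108*sin(9*x/5)/25
Substitute x = B_t and multiply the f'' term by 1/2:
  drift     = (1/2) * (-108*sin(9*x/5)/25) evaluated at B_t = -54*sin(9*B_t/5)/25
  diffusion = (12*cos(9*x/5)/5) evaluated at B_t = 12*cos(9*B_t/5)/5
Therefore d(4*sin(9*B_t/5)/3) = (-54*sin(9*B_t/5)/25) dt + (12*cos(9*B_t/5)/5) dB_t.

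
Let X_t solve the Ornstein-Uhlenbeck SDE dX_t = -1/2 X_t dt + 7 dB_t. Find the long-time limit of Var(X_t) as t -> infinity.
lim Var(X_t) = 49

The OU SDE dX = -theta X dt + sigma dB admits the integrating factor exp(theta t): d(exp(theta t) X_t) = sigma exp(theta t) dB_t. Integrating from 0 to t gives X_t = x_0 * exp(-theta t) + sigma * int_0^t exp(-theta (t-s)) dB_s for any initial x_0. The Itô integral has variance (by the Itô isometry) sigma^2 * int_0^t exp(-2 theta (t - s)) ds = sigma^2 * (1 - exp(-2 theta t)) / (2 theta), independent of x_0.
With theta = 1/2, sigma = 7:
  Var(X_t) = (7)^2 * (1 - exp(-2*1/2 t)) / (2 * 1/2) = 49 - 49*exp(-t).
As t -> infinity, exp(-2*1/2 t) -> 0, so the stationary variance is sigma^2 / (2 theta) = 49.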